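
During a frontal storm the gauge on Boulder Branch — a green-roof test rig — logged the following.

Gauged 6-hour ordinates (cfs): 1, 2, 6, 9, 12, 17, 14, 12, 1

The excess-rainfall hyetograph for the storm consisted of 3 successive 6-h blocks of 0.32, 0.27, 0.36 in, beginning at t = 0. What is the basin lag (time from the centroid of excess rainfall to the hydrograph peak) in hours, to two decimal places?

t_L ≈ 20.75 h

Centroid of excess rainfall: t_c = Σ P_i·t̄_i / ΣP_i = 9.2526 h (block centres at 3, 9, 15 h).
Hydrograph peak occurs at t = 30 h, so basin lag t_L = 30 − 9.2526 = 20.75 h.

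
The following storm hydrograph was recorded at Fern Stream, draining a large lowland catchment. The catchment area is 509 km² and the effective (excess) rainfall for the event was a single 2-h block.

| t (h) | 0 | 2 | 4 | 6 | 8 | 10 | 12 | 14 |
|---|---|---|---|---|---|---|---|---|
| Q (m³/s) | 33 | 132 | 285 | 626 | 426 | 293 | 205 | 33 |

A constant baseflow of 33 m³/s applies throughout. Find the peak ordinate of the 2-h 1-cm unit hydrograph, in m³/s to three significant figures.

U_p ≈ 237 m³/s

Direct runoff: 0.0, 99.0, 252.0, 593.0, 393.0, 260.0, 172.0, 0.0 m³/s; ΣQ_DR = 1769 m³/s, peak = 593.0 m³/s.
Runoff depth d = ΣQ_DR·Δt / A = 1769 × 7200 / (509 km²) = 25.02 mm.
The 1-cm UH is the DRH scaled by (10 mm)/d, so U_p = 593.0 × 10/25.02 = 237 m³/s.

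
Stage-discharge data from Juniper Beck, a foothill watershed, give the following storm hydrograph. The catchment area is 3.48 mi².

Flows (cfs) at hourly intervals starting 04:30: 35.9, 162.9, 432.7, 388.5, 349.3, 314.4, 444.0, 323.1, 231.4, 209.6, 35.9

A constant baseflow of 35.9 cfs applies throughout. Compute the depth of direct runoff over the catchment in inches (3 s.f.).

Direct runoff: 0.0, 127.0, 396.8, 352.6, 313.4, 278.5, 408.1, 287.2, 195.5, 173.7, 0.0 cfs; ΣQ_DR = 2533 cfs.
V = ΣQ_DR · Δt = 2533 × 3600 s = 9.118 × 10^6 ft³.
Over A = 3.48 mi², depth = V / A = 1.13 in.

d ≈ 1.13 in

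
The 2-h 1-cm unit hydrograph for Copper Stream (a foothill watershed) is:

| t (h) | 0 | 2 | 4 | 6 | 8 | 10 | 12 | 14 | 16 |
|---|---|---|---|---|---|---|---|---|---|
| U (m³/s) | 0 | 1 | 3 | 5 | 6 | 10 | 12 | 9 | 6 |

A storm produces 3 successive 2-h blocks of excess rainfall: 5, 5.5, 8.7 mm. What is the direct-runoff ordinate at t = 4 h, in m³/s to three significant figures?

By discrete convolution, Q_j = Σ (P_i / 10 mm) · U_{j−i}.
At t = 4 h (j=2): Q = (5/10)·3 + (5.5/10)·1 + (8.7/10)·0 = 2.05 m³/s.

Q ≈ 2.05 m³/s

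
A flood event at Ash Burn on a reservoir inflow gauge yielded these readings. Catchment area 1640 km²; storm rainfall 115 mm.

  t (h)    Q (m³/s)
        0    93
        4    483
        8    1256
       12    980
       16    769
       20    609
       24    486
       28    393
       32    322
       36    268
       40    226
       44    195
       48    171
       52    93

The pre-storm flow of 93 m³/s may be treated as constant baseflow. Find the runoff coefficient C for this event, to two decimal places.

C ≈ 0.38

ΣQ_DR = 5042 m³/s; V = ΣQ_DR·Δt = 7.260 × 10^7 m³.
Runoff depth d = V / A = 44.27 mm.
C = d / P = 44.27 / 115 = 0.38.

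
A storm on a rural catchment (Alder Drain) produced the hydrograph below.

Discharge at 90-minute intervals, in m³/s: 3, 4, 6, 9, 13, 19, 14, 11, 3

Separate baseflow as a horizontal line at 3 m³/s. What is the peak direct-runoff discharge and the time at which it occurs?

Q_p = 16.0 m³/s at t = 7.5 h

Subtracting baseflow gives direct-runoff ordinates: 0.0, 1.0, 3.0, 6.0, 10.0, 16.0, 11.0, 8.0, 0.0 m³/s.
The maximum is 16.0 m³/s, occurring at the reading for t = 7.5 h.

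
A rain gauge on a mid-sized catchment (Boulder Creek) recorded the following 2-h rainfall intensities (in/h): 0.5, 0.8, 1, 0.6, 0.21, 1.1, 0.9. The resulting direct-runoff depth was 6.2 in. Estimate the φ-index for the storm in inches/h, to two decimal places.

φ ≈ 0.30 in/h

Only the 6 blocks with intensity above φ contribute runoff: 0.5, 0.8, 1, 0.6, 1.1, 0.9 in/h.
Σ(I−φ)·Δt = d  ⇒  (0.5+0.8+1+0.6+1.1+0.9 − 6φ)·2 = 6.2
φ = (4.900 − 6.2/2) / 6 = 0.30 in/h.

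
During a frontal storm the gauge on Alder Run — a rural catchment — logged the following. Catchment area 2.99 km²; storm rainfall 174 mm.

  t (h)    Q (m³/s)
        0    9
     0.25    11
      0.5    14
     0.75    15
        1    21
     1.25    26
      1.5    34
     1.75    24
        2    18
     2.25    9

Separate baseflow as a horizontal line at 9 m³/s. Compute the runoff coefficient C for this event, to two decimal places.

C ≈ 0.16

ΣQ_DR = 91.00 m³/s; V = ΣQ_DR·Δt = 81900 m³.
Runoff depth d = V / A = 27.39 mm.
C = d / P = 27.39 / 174 = 0.16.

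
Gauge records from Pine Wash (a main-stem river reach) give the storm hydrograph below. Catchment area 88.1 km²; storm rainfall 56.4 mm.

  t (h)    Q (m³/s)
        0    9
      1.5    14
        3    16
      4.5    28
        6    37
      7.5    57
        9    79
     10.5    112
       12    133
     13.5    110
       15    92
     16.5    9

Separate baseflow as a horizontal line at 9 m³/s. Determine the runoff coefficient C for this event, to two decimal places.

ΣQ_DR = 588.0 m³/s; V = ΣQ_DR·Δt = 3.175 × 10^6 m³.
Runoff depth d = V / A = 36.04 mm.
C = d / P = 36.04 / 56.4 = 0.64.

C ≈ 0.64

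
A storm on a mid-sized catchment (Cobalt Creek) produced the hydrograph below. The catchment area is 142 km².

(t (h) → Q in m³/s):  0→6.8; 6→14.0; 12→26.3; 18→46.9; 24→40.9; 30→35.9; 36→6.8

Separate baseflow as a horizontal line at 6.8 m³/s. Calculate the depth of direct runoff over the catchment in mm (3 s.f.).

d ≈ 19.8 mm

Direct runoff: 0.0, 7.2, 19.5, 40.1, 34.1, 29.1, 0.0 m³/s; ΣQ_DR = 130.0 m³/s.
V = ΣQ_DR · Δt = 130.0 × 21600 s = 2.808 × 10^6 m³.
Over A = 142 km², depth = V / A = 19.8 mm.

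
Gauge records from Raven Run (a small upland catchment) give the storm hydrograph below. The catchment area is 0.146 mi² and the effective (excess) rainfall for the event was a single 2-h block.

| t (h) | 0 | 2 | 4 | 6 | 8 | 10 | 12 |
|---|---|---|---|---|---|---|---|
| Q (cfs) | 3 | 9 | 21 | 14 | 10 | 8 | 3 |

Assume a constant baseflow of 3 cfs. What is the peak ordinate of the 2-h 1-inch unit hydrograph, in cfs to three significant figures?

U_p ≈ 18.0 cfs

Direct runoff: 0.0, 6.0, 18.0, 11.0, 7.0, 5.0, 0.0 cfs; ΣQ_DR = 47.00 cfs, peak = 18.0 cfs.
Runoff depth d = ΣQ_DR·Δt / A = 47.00 × 7200 / (0.146 mi²) = 0.9977 in.
The 1-inch UH is the DRH scaled by (1 in)/d, so U_p = 18.0 × 1/0.9977 = 18.0 cfs.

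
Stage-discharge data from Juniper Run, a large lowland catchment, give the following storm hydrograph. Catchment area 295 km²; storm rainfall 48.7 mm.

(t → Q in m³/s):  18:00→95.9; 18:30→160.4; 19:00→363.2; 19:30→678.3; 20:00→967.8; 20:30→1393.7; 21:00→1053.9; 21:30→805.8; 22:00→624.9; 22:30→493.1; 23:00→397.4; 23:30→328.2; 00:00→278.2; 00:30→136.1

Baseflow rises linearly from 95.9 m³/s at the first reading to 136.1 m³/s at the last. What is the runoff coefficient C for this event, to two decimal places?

ΣQ_DR = 6153 m³/s; V = ΣQ_DR·Δt = 1.108 × 10^7 m³.
Runoff depth d = V / A = 37.54 mm.
C = d / P = 37.54 / 48.7 = 0.77.

C ≈ 0.77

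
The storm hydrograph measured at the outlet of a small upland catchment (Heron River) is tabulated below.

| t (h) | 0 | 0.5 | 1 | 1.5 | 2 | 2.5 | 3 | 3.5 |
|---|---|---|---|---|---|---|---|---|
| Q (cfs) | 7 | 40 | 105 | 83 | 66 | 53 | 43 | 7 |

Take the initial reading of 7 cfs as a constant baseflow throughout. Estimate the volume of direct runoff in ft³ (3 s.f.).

Direct-runoff ordinates (Q − Q_b): 0.0, 33.0, 98.0, 76.0, 59.0, 46.0, 36.0, 0.0 cfs.
ΣQ_DR = 348.0 cfs.
With Δt = 0.5 h = 1800 s, V = ΣQ_DR · Δt = 348.0 × 1800 = 6.26 × 10^5 ft³.

V ≈ 6.26 × 10^5 ft³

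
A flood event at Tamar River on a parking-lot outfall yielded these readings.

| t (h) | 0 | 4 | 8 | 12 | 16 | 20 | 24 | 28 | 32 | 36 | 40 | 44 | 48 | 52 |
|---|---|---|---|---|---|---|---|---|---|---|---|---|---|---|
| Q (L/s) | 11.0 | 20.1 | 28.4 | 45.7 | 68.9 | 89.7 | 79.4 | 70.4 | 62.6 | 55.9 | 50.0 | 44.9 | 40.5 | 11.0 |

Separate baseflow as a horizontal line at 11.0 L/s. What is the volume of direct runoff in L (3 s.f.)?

Direct-runoff ordinates (Q − Q_b): 0.0, 9.1, 17.4, 34.7, 57.9, 78.7, 68.4, 59.4, 51.6, 44.9, 39.0, 33.9, 29.5, 0.0 L/s.
ΣQ_DR = 524.5 L/s.
With Δt = 4 h = 14400 s, V = ΣQ_DR · Δt = 524.5 × 14400 = 7.55 × 10^6 L.

V ≈ 7.55 × 10^6 L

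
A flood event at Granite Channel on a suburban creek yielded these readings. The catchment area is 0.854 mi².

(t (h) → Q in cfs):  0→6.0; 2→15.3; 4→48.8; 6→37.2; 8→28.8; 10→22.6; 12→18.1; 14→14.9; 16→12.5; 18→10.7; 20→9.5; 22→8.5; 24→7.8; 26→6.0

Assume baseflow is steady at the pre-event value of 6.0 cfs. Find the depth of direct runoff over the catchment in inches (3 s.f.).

Direct runoff: 0.0, 9.3, 42.8, 31.2, 22.8, 16.6, 12.1, 8.9, 6.5, 4.7, 3.5, 2.5, 1.8, 0.0 cfs; ΣQ_DR = 162.7 cfs.
V = ΣQ_DR · Δt = 162.7 × 7200 s = 1.171 × 10^6 ft³.
Over A = 0.854 mi², depth = V / A = 0.590 in.

d ≈ 0.590 in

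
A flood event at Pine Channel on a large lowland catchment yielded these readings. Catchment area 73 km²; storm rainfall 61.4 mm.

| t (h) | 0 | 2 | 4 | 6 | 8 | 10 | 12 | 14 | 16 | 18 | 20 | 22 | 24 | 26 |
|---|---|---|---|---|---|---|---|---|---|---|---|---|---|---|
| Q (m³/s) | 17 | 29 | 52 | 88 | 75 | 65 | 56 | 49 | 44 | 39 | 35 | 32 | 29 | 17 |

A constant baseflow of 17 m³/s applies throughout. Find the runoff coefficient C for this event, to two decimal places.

ΣQ_DR = 389.0 m³/s; V = ΣQ_DR·Δt = 2.801 × 10^6 m³.
Runoff depth d = V / A = 38.37 mm.
C = d / P = 38.37 / 61.4 = 0.62.

C ≈ 0.62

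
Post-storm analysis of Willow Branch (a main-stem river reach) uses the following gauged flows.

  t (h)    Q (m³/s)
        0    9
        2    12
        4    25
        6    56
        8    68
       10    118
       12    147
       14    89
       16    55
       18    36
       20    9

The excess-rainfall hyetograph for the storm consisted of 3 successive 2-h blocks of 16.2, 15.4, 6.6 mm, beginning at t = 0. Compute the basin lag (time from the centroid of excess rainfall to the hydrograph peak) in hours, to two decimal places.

t_L ≈ 9.50 h

Centroid of excess rainfall: t_c = Σ P_i·t̄_i / ΣP_i = 2.4974 h (block centres at 1, 3, 5 h).
Hydrograph peak occurs at t = 12 h, so basin lag t_L = 12 − 2.4974 = 9.50 h.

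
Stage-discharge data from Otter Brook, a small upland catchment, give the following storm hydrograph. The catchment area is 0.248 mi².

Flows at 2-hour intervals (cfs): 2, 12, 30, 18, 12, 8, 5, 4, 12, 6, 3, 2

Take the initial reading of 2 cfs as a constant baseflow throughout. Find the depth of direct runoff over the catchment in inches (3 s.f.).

Direct runoff: 0.0, 10.0, 28.0, 16.0, 10.0, 6.0, 3.0, 2.0, 10.0, 4.0, 1.0, 0.0 cfs; ΣQ_DR = 90.00 cfs.
V = ΣQ_DR · Δt = 90.00 × 7200 s = 6.480 × 10^5 ft³.
Over A = 0.248 mi², depth = V / A = 1.12 in.

d ≈ 1.12 in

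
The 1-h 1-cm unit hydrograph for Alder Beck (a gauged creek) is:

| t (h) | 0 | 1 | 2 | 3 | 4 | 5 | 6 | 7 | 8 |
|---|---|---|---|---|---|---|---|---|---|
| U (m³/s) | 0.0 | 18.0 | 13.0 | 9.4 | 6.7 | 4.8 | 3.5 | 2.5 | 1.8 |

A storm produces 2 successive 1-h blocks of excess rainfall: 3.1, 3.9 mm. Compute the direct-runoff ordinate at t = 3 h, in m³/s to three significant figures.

Q ≈ 7.98 m³/s

By discrete convolution, Q_j = Σ (P_i / 10 mm) · U_{j−i}.
At t = 3 h (j=3): Q = (3.1/10)·9.4 + (3.9/10)·13.0 = 7.98 m³/s.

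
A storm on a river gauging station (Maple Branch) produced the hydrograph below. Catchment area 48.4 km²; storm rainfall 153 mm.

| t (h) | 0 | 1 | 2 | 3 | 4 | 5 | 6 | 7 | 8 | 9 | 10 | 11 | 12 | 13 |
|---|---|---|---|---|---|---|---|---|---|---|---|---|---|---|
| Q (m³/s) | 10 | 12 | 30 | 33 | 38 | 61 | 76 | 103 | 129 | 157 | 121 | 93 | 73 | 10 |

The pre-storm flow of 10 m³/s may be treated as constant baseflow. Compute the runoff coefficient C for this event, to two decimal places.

C ≈ 0.39

ΣQ_DR = 806.0 m³/s; V = ΣQ_DR·Δt = 2.902 × 10^6 m³.
Runoff depth d = V / A = 59.95 mm.
C = d / P = 59.95 / 153 = 0.39.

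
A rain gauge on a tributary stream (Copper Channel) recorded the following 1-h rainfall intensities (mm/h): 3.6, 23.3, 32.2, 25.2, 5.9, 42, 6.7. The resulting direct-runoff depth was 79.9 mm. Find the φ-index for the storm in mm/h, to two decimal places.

φ ≈ 10.70 mm/h

Only the 4 blocks with intensity above φ contribute runoff: 23.3, 32.2, 25.2, 42 mm/h.
Σ(I−φ)·Δt = d  ⇒  (23.3+32.2+25.2+42 − 4φ)·1 = 79.9
φ = (122.7 − 79.9/1) / 4 = 10.70 mm/h.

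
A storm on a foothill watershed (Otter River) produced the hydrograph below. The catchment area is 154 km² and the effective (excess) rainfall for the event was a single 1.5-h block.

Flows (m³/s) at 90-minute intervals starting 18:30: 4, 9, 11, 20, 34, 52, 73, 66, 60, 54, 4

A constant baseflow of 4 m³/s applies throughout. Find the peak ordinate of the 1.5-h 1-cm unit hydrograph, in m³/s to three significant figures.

Direct runoff: 0.0, 5.0, 7.0, 16.0, 30.0, 48.0, 69.0, 62.0, 56.0, 50.0, 0.0 m³/s; ΣQ_DR = 343.0 m³/s, peak = 69.0 m³/s.
Runoff depth d = ΣQ_DR·Δt / A = 343.0 × 5400 / (154 km²) = 12.03 mm.
The 1-cm UH is the DRH scaled by (10 mm)/d, so U_p = 69.0 × 10/12.03 = 57.4 m³/s.

U_p ≈ 57.4 m³/s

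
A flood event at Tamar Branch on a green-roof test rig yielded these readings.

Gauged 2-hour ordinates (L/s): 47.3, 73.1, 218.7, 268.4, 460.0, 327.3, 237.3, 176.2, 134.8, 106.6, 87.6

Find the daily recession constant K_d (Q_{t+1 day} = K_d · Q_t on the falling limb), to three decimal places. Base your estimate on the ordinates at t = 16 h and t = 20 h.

Between t = 16 h and t = 20 h the flow falls from 134.8 to 87.6 L/s over 2×2 h = 4 h.
Per-interval ratio K = (87.6/134.8)^(1/2) = 0.8061; K_d = K^(24/2) = 0.075.

K_d ≈ 0.075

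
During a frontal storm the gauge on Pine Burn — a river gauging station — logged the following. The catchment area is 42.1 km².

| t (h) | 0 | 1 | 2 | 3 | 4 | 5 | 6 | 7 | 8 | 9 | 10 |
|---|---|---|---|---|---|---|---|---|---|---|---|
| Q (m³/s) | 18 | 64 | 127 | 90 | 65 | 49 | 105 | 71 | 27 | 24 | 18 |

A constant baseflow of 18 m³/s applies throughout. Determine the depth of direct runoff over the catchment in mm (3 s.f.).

Direct runoff: 0.0, 46.0, 109.0, 72.0, 47.0, 31.0, 87.0, 53.0, 9.0, 6.0, 0.0 m³/s; ΣQ_DR = 460.0 m³/s.
V = ΣQ_DR · Δt = 460.0 × 3600 s = 1.656 × 10^6 m³.
Over A = 42.1 km², depth = V / A = 39.3 mm.

d ≈ 39.3 mm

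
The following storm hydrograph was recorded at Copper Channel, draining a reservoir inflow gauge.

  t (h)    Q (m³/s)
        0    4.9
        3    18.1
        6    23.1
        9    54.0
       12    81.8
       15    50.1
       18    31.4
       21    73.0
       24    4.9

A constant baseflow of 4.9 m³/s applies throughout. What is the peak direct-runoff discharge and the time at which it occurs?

Subtracting baseflow gives direct-runoff ordinates: 0.0, 13.2, 18.2, 49.1, 76.9, 45.2, 26.5, 68.1, 0.0 m³/s.
The maximum is 76.9 m³/s, occurring at the reading for t = 12 h.

Q_p = 76.9 m³/s at t = 12 h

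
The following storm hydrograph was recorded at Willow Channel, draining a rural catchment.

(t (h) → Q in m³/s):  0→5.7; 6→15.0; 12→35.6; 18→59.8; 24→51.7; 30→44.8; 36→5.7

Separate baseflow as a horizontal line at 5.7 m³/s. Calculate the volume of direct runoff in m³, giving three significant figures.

Direct-runoff ordinates (Q − Q_b): 0.0, 9.3, 29.9, 54.1, 46.0, 39.1, 0.0 m³/s.
ΣQ_DR = 178.4 m³/s.
With Δt = 6 h = 21600 s, V = ΣQ_DR · Δt = 178.4 × 21600 = 3.85 × 10^6 m³.

V ≈ 3.85 × 10^6 m³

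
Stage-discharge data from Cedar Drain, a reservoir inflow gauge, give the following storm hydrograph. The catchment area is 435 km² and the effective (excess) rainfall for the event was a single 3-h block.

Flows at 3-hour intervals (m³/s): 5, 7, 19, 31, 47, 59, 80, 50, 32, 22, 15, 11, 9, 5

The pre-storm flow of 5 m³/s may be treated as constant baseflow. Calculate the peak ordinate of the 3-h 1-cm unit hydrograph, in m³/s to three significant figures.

U_p ≈ 93.8 m³/s

Direct runoff: 0.0, 2.0, 14.0, 26.0, 42.0, 54.0, 75.0, 45.0, 27.0, 17.0, 10.0, 6.0, 4.0, 0.0 m³/s; ΣQ_DR = 322.0 m³/s, peak = 75.0 m³/s.
Runoff depth d = ΣQ_DR·Δt / A = 322.0 × 10800 / (435 km²) = 7.994 mm.
The 1-cm UH is the DRH scaled by (10 mm)/d, so U_p = 75.0 × 10/7.994 = 93.8 m³/s.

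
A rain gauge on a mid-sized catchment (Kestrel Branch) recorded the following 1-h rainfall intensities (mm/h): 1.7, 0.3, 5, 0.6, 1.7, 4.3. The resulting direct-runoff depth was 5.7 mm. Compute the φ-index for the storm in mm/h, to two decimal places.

φ ≈ 1.80 mm/h

Only the 2 blocks with intensity above φ contribute runoff: 5, 4.3 mm/h.
Σ(I−φ)·Δt = d  ⇒  (5+4.3 − 2φ)·1 = 5.7
φ = (9.300 − 5.7/1) / 2 = 1.80 mm/h.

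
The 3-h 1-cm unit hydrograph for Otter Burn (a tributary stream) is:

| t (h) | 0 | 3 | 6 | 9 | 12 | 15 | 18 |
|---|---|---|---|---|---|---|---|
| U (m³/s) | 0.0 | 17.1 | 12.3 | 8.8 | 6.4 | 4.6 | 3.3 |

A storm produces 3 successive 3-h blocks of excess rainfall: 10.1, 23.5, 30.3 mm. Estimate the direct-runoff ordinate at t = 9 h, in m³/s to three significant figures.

Q ≈ 89.6 m³/s

By discrete convolution, Q_j = Σ (P_i / 10 mm) · U_{j−i}.
At t = 9 h (j=3): Q = (10.1/10)·8.8 + (23.5/10)·12.3 + (30.3/10)·17.1 = 89.6 m³/s.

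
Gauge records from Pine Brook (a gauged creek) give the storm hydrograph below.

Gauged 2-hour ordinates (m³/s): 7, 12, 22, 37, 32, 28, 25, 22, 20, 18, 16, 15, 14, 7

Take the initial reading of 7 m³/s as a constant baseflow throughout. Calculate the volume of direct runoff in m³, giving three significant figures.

V ≈ 1.27 × 10^6 m³

Direct-runoff ordinates (Q − Q_b): 0.0, 5.0, 15.0, 30.0, 25.0, 21.0, 18.0, 15.0, 13.0, 11.0, 9.0, 8.0, 7.0, 0.0 m³/s.
ΣQ_DR = 177.0 m³/s.
With Δt = 2 h = 7200 s, V = ΣQ_DR · Δt = 177.0 × 7200 = 1.27 × 10^6 m³.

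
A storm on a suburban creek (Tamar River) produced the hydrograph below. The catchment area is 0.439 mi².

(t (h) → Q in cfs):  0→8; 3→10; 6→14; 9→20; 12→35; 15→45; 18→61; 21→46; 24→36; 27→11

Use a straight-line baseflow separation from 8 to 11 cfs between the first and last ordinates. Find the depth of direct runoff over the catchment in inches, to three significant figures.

Direct runoff: 0.00, 1.67, 5.33, 11.00, 25.67, 35.33, 51.00, 35.67, 25.33, 0.00 cfs; ΣQ_DR = 191.0 cfs.
V = ΣQ_DR · Δt = 191.0 × 10800 s = 2.063 × 10^6 ft³.
Over A = 0.439 mi², depth = V / A = 2.02 in.

d ≈ 2.02 in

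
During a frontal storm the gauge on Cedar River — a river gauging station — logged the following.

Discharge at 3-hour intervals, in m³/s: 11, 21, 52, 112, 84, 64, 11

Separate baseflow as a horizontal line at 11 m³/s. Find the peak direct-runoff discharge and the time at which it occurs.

Subtracting baseflow gives direct-runoff ordinates: 0.0, 10.0, 41.0, 101.0, 73.0, 53.0, 0.0 m³/s.
The maximum is 101.0 m³/s, occurring at the reading for t = 9 h.

Q_p = 101.0 m³/s at t = 9 h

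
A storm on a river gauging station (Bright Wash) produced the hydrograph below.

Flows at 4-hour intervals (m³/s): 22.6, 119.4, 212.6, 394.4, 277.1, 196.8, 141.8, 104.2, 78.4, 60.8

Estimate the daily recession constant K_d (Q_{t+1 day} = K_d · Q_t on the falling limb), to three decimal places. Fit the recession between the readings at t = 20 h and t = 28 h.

K_d ≈ 0.148

Between t = 20 h and t = 28 h the flow falls from 196.8 to 104.2 m³/s over 2×4 h = 8 h.
Per-interval ratio K = (104.2/196.8)^(1/2) = 0.7276; K_d = K^(24/4) = 0.148.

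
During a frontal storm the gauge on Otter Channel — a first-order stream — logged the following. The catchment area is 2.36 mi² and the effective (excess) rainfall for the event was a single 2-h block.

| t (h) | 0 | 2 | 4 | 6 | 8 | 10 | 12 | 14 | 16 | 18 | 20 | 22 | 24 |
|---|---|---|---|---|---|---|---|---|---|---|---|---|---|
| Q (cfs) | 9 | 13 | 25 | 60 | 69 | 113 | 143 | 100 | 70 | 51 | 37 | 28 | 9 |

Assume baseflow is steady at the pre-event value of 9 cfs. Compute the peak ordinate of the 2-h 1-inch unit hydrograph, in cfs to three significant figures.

Direct runoff: 0.0, 4.0, 16.0, 51.0, 60.0, 104.0, 134.0, 91.0, 61.0, 42.0, 28.0, 19.0, 0.0 cfs; ΣQ_DR = 610.0 cfs, peak = 134.0 cfs.
Runoff depth d = ΣQ_DR·Δt / A = 610.0 × 7200 / (2.36 mi²) = 0.8011 in.
The 1-inch UH is the DRH scaled by (1 in)/d, so U_p = 134.0 × 1/0.8011 = 167 cfs.

U_p ≈ 167 cfs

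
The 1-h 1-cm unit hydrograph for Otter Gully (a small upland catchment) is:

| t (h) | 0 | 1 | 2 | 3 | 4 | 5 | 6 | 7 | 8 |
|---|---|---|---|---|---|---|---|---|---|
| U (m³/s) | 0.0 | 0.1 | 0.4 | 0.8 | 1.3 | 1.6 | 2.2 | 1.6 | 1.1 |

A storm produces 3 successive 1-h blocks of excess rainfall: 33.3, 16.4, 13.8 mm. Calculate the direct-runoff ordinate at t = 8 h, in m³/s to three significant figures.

Q ≈ 9.32 m³/s

By discrete convolution, Q_j = Σ (P_i / 10 mm) · U_{j−i}.
At t = 8 h (j=8): Q = (33.3/10)·1.1 + (16.4/10)·1.6 + (13.8/10)·2.2 = 9.32 m³/s.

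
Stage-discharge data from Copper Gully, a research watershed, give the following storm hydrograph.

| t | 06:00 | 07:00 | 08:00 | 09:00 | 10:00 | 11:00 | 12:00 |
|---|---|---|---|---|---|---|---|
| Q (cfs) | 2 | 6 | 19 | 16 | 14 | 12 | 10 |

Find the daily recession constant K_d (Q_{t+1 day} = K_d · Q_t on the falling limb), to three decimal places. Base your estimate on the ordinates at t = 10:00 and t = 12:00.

Between t = 10:00 and t = 12:00 the flow falls from 14 to 10 cfs over 2×1 h = 2 h.
Per-interval ratio K = (10/14)^(1/2) = 0.8452; K_d = K^(24/1) = 0.018.

K_d ≈ 0.018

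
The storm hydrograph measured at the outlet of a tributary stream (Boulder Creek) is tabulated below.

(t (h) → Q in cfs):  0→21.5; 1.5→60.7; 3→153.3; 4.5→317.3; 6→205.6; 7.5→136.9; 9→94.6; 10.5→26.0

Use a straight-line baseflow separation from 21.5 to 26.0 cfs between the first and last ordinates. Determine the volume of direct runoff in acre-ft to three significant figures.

V ≈ 102 acre-ft

Direct-runoff ordinates (Q − Q_b): 0.00, 38.56, 130.51, 293.87, 181.53, 112.19, 69.24, 0.00 cfs.
ΣQ_DR = 825.9 cfs.
With Δt = 1.5 h = 5400 s, V = ΣQ_DR · Δt = 825.9 × 5400 = 4.46 × 10^6 ft³ = 102 acre-ft.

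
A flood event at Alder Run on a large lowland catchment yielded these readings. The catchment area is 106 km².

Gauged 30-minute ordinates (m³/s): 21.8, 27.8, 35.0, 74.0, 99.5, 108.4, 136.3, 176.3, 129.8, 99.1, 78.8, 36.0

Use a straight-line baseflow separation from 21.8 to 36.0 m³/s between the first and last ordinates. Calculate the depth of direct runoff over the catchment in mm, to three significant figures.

d ≈ 11.5 mm

Direct runoff: 0.00, 4.71, 10.62, 48.33, 72.54, 80.15, 106.75, 145.46, 97.67, 65.68, 44.09, 0.00 m³/s; ΣQ_DR = 676.0 m³/s.
V = ΣQ_DR · Δt = 676.0 × 1800 s = 1.217 × 10^6 m³.
Over A = 106 km², depth = V / A = 11.5 mm.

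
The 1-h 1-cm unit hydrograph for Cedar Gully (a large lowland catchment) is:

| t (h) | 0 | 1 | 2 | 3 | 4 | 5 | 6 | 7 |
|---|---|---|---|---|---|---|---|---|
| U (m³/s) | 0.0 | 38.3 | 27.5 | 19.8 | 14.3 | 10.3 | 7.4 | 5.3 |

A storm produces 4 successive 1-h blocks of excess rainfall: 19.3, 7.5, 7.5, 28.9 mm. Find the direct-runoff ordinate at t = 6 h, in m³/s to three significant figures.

By discrete convolution, Q_j = Σ (P_i / 10 mm) · U_{j−i}.
At t = 6 h (j=6): Q = (19.3/10)·7.4 + (7.5/10)·10.3 + (7.5/10)·14.3 + (28.9/10)·19.8 = 90.0 m³/s.

Q ≈ 90.0 m³/s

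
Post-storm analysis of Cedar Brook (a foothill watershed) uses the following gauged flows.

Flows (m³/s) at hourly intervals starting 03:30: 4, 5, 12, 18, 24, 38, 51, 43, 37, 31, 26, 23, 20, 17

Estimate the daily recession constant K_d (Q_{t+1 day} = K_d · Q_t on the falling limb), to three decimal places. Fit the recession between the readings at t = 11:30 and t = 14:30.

Between t = 11:30 and t = 14:30 the flow falls from 37 to 23 m³/s over 3×1 h = 3 h.
Per-interval ratio K = (23/37)^(1/3) = 0.8534; K_d = K^(24/1) = 0.022.

K_d ≈ 0.022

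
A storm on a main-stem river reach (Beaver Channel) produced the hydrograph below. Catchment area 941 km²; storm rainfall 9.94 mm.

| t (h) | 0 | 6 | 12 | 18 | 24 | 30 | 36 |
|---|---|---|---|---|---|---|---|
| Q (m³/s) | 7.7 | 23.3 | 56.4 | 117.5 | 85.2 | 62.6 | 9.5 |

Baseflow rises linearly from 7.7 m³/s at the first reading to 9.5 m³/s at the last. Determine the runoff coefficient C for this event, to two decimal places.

ΣQ_DR = 302.0 m³/s; V = ΣQ_DR·Δt = 6.523 × 10^6 m³.
Runoff depth d = V / A = 6.932 mm.
C = d / P = 6.932 / 9.94 = 0.70.

C ≈ 0.70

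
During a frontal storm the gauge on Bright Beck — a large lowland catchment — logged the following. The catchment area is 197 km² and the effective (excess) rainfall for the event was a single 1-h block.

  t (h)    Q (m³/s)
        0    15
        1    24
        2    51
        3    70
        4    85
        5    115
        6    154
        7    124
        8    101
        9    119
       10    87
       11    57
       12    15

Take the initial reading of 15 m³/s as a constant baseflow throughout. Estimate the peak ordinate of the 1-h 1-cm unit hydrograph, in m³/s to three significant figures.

Direct runoff: 0.0, 9.0, 36.0, 55.0, 70.0, 100.0, 139.0, 109.0, 86.0, 104.0, 72.0, 42.0, 0.0 m³/s; ΣQ_DR = 822.0 m³/s, peak = 139.0 m³/s.
Runoff depth d = ΣQ_DR·Δt / A = 822.0 × 3600 / (197 km²) = 15.02 mm.
The 1-cm UH is the DRH scaled by (10 mm)/d, so U_p = 139.0 × 10/15.02 = 92.5 m³/s.

U_p ≈ 92.5 m³/s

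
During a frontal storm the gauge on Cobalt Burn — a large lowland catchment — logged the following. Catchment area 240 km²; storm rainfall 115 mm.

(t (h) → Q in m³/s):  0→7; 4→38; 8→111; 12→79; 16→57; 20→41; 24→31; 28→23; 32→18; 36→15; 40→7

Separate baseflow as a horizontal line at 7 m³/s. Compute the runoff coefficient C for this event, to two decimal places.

C ≈ 0.18

ΣQ_DR = 350.0 m³/s; V = ΣQ_DR·Δt = 5.040 × 10^6 m³.
Runoff depth d = V / A = 21.00 mm.
C = d / P = 21.00 / 115 = 0.18.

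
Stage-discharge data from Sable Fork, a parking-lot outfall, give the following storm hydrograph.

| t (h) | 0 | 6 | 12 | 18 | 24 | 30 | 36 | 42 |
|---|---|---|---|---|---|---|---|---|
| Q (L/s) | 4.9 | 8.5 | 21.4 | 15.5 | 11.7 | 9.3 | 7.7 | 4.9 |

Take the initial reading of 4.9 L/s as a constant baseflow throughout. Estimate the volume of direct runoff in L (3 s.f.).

V ≈ 9.66 × 10^5 L

Direct-runoff ordinates (Q − Q_b): 0.0, 3.6, 16.5, 10.6, 6.8, 4.4, 2.8, 0.0 L/s.
ΣQ_DR = 44.70 L/s.
With Δt = 6 h = 21600 s, V = ΣQ_DR · Δt = 44.70 × 21600 = 9.66 × 10^5 L.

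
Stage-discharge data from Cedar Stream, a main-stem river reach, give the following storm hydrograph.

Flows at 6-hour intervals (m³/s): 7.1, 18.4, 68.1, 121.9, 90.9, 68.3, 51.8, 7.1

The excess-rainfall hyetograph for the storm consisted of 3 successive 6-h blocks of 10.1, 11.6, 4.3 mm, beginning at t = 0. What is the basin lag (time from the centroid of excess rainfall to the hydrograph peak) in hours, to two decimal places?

t_L ≈ 10.34 h

Centroid of excess rainfall: t_c = Σ P_i·t̄_i / ΣP_i = 7.6615 h (block centres at 3, 9, 15 h).
Hydrograph peak occurs at t = 18 h, so basin lag t_L = 18 − 7.6615 = 10.34 h.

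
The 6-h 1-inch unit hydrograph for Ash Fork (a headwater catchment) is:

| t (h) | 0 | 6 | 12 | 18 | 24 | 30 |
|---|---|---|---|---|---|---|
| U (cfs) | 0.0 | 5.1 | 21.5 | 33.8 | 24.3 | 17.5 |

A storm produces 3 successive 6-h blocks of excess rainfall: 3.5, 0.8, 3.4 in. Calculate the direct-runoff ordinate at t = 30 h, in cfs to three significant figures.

By discrete convolution, Q_j = Σ (P_i / 1 in) · U_{j−i}.
At t = 30 h (j=5): Q = (3.5/1)·17.5 + (0.8/1)·24.3 + (3.4/1)·33.8 = 196 cfs.

Q ≈ 196 cfs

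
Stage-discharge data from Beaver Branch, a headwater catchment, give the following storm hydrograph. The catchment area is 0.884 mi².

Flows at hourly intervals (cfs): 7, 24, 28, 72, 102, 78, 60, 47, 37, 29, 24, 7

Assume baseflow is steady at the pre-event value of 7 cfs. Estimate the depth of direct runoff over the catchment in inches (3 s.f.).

d ≈ 0.756 in

Direct runoff: 0.0, 17.0, 21.0, 65.0, 95.0, 71.0, 53.0, 40.0, 30.0, 22.0, 17.0, 0.0 cfs; ΣQ_DR = 431.0 cfs.
V = ΣQ_DR · Δt = 431.0 × 3600 s = 1.552 × 10^6 ft³.
Over A = 0.884 mi², depth = V / A = 0.756 in.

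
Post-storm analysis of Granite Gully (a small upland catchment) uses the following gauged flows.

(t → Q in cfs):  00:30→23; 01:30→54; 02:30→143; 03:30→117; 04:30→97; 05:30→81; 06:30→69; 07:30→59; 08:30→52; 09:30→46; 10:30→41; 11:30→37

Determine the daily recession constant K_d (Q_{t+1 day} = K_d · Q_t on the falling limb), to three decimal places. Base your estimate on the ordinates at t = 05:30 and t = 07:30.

K_d ≈ 0.022

Between t = 05:30 and t = 07:30 the flow falls from 81 to 59 cfs over 2×1 h = 2 h.
Per-interval ratio K = (59/81)^(1/2) = 0.8535; K_d = K^(24/1) = 0.022.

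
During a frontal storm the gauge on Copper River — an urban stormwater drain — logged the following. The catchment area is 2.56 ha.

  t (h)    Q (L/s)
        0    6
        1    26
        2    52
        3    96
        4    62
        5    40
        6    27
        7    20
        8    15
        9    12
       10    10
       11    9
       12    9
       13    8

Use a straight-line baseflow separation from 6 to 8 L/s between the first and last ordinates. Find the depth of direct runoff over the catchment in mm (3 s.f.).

d ≈ 41.3 mm

Direct runoff: 0.00, 19.85, 45.69, 89.54, 55.38, 33.23, 20.08, 12.92, 7.77, 4.62, 2.46, 1.31, 1.15, 0.00 L/s; ΣQ_DR = 294.0 L/s.
V = ΣQ_DR · Δt = 294.0 × 3600 s = 1.058 × 10^6 L.
Over A = 2.56 ha, depth = V / A = 41.3 mm.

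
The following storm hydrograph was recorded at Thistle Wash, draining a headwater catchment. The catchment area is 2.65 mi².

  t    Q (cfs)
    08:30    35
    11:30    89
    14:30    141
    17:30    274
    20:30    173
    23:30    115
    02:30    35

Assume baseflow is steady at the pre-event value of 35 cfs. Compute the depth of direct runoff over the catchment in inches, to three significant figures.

Direct runoff: 0.0, 54.0, 106.0, 239.0, 138.0, 80.0, 0.0 cfs; ΣQ_DR = 617.0 cfs.
V = ΣQ_DR · Δt = 617.0 × 10800 s = 6.664 × 10^6 ft³.
Over A = 2.65 mi², depth = V / A = 1.08 in.

d ≈ 1.08 in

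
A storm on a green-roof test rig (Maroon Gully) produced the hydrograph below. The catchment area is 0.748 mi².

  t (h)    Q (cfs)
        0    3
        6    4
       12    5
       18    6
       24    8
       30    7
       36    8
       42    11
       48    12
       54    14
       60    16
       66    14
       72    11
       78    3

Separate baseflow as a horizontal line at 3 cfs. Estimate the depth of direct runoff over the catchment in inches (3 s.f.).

d ≈ 0.994 in

Direct runoff: 0.0, 1.0, 2.0, 3.0, 5.0, 4.0, 5.0, 8.0, 9.0, 11.0, 13.0, 11.0, 8.0, 0.0 cfs; ΣQ_DR = 80.00 cfs.
V = ΣQ_DR · Δt = 80.00 × 21600 s = 1.728 × 10^6 ft³.
Over A = 0.748 mi², depth = V / A = 0.994 in.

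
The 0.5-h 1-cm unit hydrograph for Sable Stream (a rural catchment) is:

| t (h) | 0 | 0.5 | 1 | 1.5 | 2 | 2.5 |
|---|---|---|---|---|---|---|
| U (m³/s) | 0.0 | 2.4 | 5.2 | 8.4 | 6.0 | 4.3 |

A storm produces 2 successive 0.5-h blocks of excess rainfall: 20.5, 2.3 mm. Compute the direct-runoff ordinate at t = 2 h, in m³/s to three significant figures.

By discrete convolution, Q_j = Σ (P_i / 10 mm) · U_{j−i}.
At t = 2 h (j=4): Q = (20.5/10)·6.0 + (2.3/10)·8.4 = 14.2 m³/s.

Q ≈ 14.2 m³/s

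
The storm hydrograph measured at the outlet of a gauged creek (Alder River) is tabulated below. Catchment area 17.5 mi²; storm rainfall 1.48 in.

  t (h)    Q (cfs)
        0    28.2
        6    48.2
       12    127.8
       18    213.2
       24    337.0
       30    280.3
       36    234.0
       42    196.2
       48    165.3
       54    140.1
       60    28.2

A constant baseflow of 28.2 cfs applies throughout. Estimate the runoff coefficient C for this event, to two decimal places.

C ≈ 0.53

ΣQ_DR = 1488 cfs; V = ΣQ_DR·Δt = 3.215 × 10^7 ft³.
Runoff depth d = V / A = 0.7907 in.
C = d / P = 0.7907 / 1.48 = 0.53.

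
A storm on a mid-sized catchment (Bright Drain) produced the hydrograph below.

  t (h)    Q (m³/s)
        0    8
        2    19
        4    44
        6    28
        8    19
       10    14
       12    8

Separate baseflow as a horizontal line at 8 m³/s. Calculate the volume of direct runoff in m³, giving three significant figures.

V ≈ 6.05 × 10^5 m³

Direct-runoff ordinates (Q − Q_b): 0.0, 11.0, 36.0, 20.0, 11.0, 6.0, 0.0 m³/s.
ΣQ_DR = 84.00 m³/s.
With Δt = 2 h = 7200 s, V = ΣQ_DR · Δt = 84.00 × 7200 = 6.05 × 10^5 m³.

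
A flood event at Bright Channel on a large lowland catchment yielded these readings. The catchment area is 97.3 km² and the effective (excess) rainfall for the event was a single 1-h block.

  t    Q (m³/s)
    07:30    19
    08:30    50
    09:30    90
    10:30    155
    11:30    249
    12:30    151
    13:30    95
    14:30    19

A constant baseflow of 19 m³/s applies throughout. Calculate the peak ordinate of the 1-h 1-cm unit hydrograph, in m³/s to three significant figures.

U_p ≈ 92.0 m³/s

Direct runoff: 0.0, 31.0, 71.0, 136.0, 230.0, 132.0, 76.0, 0.0 m³/s; ΣQ_DR = 676.0 m³/s, peak = 230.0 m³/s.
Runoff depth d = ΣQ_DR·Δt / A = 676.0 × 3600 / (97.3 km²) = 25.01 mm.
The 1-cm UH is the DRH scaled by (10 mm)/d, so U_p = 230.0 × 10/25.01 = 92.0 m³/s.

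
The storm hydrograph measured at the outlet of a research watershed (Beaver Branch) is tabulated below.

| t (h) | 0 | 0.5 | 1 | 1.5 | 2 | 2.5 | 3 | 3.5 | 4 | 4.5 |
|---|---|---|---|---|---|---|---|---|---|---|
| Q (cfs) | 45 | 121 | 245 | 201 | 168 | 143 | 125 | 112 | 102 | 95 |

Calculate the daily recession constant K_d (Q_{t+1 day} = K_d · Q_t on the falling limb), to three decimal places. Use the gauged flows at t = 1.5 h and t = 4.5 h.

Between t = 1.5 h and t = 4.5 h the flow falls from 201 to 95 cfs over 6×0.5 h = 3 h.
Per-interval ratio K = (95/201)^(1/6) = 0.8826; K_d = K^(24/0.5) = 0.002.

K_d ≈ 0.002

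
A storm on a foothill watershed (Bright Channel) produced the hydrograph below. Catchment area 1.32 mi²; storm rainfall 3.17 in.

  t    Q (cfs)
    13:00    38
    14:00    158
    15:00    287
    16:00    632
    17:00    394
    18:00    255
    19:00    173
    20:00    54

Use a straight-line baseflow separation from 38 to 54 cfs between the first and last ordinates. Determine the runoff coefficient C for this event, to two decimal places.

ΣQ_DR = 1623 cfs; V = ΣQ_DR·Δt = 5.843 × 10^6 ft³.
Runoff depth d = V / A = 1.905 in.
C = d / P = 1.905 / 3.17 = 0.60.

C ≈ 0.60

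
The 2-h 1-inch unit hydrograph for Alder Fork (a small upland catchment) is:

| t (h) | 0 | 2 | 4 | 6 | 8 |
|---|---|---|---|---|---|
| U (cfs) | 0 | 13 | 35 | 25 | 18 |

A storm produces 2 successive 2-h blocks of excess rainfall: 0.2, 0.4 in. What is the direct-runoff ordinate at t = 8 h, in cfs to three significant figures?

Q ≈ 13.6 cfs

By discrete convolution, Q_j = Σ (P_i / 1 in) · U_{j−i}.
At t = 8 h (j=4): Q = (0.2/1)·18 + (0.4/1)·25 = 13.6 cfs.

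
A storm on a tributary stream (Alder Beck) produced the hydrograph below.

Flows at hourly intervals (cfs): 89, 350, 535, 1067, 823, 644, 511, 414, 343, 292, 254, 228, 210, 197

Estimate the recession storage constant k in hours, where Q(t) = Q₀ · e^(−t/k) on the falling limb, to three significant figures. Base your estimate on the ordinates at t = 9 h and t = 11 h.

k ≈ 8.08 h

On the falling limb, Q drops from 292 to 228 cfs between t = 9 h and t = 11 h (Δt = 2 h).
k = −Δt / ln(Q₂/Q₁) = −2 / ln(228/292) = 8.08 h.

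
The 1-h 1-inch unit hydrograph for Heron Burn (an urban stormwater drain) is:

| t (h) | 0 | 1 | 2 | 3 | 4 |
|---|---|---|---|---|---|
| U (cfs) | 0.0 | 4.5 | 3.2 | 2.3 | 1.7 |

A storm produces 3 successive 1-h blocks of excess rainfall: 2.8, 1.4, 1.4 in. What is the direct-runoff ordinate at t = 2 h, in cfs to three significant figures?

By discrete convolution, Q_j = Σ (P_i / 1 in) · U_{j−i}.
At t = 2 h (j=2): Q = (2.8/1)·3.2 + (1.4/1)·4.5 + (1.4/1)·0.0 = 15.3 cfs.

Q ≈ 15.3 cfs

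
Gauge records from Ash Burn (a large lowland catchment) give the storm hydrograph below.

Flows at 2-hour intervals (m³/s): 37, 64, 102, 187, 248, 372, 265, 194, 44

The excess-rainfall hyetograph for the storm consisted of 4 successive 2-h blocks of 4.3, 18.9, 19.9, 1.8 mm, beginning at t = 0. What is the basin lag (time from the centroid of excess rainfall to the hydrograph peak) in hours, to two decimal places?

Centroid of excess rainfall: t_c = Σ P_i·t̄_i / ΣP_i = 3.8552 h (block centres at 1, 3, 5, 7 h).
Hydrograph peak occurs at t = 10 h, so basin lag t_L = 10 − 3.8552 = 6.14 h.

t_L ≈ 6.14 h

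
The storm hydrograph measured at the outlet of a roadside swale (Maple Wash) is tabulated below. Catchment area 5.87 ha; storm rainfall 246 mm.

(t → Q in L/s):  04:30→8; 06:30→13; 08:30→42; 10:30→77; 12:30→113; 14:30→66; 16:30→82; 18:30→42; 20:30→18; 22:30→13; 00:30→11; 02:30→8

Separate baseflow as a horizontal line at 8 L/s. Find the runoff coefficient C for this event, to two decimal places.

C ≈ 0.20

ΣQ_DR = 397.0 L/s; V = ΣQ_DR·Δt = 2.858 × 10^6 L.
Runoff depth d = V / A = 48.70 mm.
C = d / P = 48.70 / 246 = 0.20.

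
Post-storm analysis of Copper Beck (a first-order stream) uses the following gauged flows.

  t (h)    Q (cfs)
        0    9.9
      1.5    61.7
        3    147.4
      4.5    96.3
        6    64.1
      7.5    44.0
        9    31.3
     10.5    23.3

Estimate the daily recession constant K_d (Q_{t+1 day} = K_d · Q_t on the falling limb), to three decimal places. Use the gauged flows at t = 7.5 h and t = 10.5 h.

Between t = 7.5 h and t = 10.5 h the flow falls from 44.0 to 23.3 cfs over 2×1.5 h = 3 h.
Per-interval ratio K = (23.3/44.0)^(1/2) = 0.7277; K_d = K^(24/1.5) = 0.006.

K_d ≈ 0.006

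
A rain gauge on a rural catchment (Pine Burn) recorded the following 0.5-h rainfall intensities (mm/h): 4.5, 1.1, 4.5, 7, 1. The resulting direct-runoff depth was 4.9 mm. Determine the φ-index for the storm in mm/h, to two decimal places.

Only the 3 blocks with intensity above φ contribute runoff: 4.5, 4.5, 7 mm/h.
Σ(I−φ)·Δt = d  ⇒  (4.5+4.5+7 − 3φ)·0.5 = 4.9
φ = (16.00 − 4.9/0.5) / 3 = 2.07 mm/h.

φ ≈ 2.07 mm/h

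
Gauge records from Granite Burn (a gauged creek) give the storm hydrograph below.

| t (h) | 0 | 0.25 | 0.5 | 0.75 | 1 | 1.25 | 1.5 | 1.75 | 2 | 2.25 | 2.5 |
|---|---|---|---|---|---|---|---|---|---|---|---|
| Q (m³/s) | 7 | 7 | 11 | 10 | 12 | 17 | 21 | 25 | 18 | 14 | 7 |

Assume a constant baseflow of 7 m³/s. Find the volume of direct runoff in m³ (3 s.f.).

Direct-runoff ordinates (Q − Q_b): 0.0, 0.0, 4.0, 3.0, 5.0, 10.0, 14.0, 18.0, 11.0, 7.0, 0.0 m³/s.
ΣQ_DR = 72.00 m³/s.
With Δt = 0.25 h = 900 s, V = ΣQ_DR · Δt = 72.00 × 900 = 64800 m³.

V ≈ 64800 m³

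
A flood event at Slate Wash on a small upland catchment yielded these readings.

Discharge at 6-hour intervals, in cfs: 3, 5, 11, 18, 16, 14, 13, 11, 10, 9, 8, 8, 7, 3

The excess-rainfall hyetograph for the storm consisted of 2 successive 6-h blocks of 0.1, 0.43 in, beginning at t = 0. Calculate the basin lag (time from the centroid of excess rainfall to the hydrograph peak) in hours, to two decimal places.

t_L ≈ 10.13 h

Centroid of excess rainfall: t_c = Σ P_i·t̄_i / ΣP_i = 7.8679 h (block centres at 3, 9 h).
Hydrograph peak occurs at t = 18 h, so basin lag t_L = 18 − 7.8679 = 10.13 h.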